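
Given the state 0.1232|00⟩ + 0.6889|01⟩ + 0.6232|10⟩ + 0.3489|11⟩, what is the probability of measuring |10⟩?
0.3884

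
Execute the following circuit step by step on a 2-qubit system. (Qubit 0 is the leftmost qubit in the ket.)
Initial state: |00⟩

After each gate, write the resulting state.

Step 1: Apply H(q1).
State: 1/√2|00⟩ + 1/√2|01⟩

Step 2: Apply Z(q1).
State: 1/√2|00⟩ - 1/√2|01⟩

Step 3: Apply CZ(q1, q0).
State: 1/√2|00⟩ - 1/√2|01⟩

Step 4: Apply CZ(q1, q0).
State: 1/√2|00⟩ - 1/√2|01⟩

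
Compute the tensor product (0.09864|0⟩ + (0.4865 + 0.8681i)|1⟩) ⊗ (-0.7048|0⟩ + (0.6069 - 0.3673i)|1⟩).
-0.06952|00⟩ + (0.05986 - 0.03623i)|01⟩ + (-0.3429 - 0.6118i)|10⟩ + (0.6141 + 0.3482i)|11⟩

amp(|b₁b₂…⟩) = product of the factor amplitudes for bits b₁, b₂, …; only kets whose every factor amplitude is nonzero survive.
|00⟩: (0.09864)(-0.7048) = -0.06952
|01⟩: (0.09864)(0.6069 - 0.3673i) = (0.05986 - 0.03623i)
|10⟩: (0.4865 + 0.8681i)(-0.7048) = (-0.3429 - 0.6118i)
|11⟩: (0.4865 + 0.8681i)(0.6069 - 0.3673i) = (0.6141 + 0.3482i)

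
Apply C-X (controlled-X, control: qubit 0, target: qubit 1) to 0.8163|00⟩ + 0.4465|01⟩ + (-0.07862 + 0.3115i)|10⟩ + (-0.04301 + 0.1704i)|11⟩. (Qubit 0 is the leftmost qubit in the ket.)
0.8163|00⟩ + 0.4465|01⟩ + (-0.04301 + 0.1704i)|10⟩ + (-0.07862 + 0.3115i)|11⟩

C-X leaves the control-|0⟩ kets |00⟩, |01⟩ unchanged and applies X to qubit 1 on the control-|1⟩ pair (|10⟩, |11⟩).
X = [[0, 1], [1, 0]].
With a = amp(|10⟩) = (-0.07862 + 0.3115i) and b = amp(|11⟩) = (-0.04301 + 0.1704i):
new amp(|10⟩) = (1)·b = (-0.04301 + 0.1704i)
new amp(|11⟩) = (1)·a = (-0.07862 + 0.3115i)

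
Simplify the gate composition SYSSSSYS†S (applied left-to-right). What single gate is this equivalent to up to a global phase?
S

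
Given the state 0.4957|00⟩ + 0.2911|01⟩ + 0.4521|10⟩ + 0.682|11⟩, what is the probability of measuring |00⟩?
0.2457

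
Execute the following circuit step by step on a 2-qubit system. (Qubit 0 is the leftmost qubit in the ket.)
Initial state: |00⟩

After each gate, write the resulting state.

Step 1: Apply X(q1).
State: |01⟩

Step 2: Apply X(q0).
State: |11⟩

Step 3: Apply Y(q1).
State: -i|10⟩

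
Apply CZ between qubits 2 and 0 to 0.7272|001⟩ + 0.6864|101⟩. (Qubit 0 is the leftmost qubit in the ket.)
0.7272|001⟩ - 0.6864|101⟩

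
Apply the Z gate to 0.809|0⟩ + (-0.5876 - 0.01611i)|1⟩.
0.809|0⟩ + (0.5876 + 0.01611i)|1⟩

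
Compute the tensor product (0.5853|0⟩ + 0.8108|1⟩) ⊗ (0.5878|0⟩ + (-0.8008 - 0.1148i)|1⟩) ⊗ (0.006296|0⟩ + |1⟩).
0.002166|000⟩ + 0.344|001⟩ + (-0.002951 - 0.000423i)|010⟩ + (-0.4687 - 0.06719i)|011⟩ + 0.003001|100⟩ + 0.4766|101⟩ + (-0.004088 - 0.000586i)|110⟩ + (-0.6493 - 0.09308i)|111⟩

amp(|b₁b₂…⟩) = product of the factor amplitudes for bits b₁, b₂, …; only kets whose every factor amplitude is nonzero survive.
|000⟩: (0.5853)(0.5878)(0.006296) = 0.002166
|001⟩: (0.5853)(0.5878)(1) = 0.344
|010⟩: (0.5853)(-0.8008 - 0.1148i)(0.006296) = (-0.002951 - 0.000423i)
|011⟩: (0.5853)(-0.8008 - 0.1148i)(1) = (-0.4687 - 0.06719i)
|100⟩: (0.8108)(0.5878)(0.006296) = 0.003001
|101⟩: (0.8108)(0.5878)(1) = 0.4766
|110⟩: (0.8108)(-0.8008 - 0.1148i)(0.006296) = (-0.004088 - 0.000586i)
|111⟩: (0.8108)(-0.8008 - 0.1148i)(1) = (-0.6493 - 0.09308i)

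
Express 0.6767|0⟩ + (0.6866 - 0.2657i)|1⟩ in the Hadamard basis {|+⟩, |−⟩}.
(0.964 - 0.1879i)|+⟩ + (-0.007 + 0.1879i)|−⟩

With |ψ⟩ = α|0⟩ + β|1⟩, the Hadamard-basis coefficients are ⟨+|ψ⟩ = (α + β)/√2 and ⟨−|ψ⟩ = (α − β)/√2.
Here α = 0.6767, β = (0.6866 - 0.2657i): (α + β)/√2 = (0.964 - 0.1879i), (α − β)/√2 = (-0.007 + 0.1879i).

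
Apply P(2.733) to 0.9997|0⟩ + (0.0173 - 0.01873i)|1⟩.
0.9997|0⟩ + (-0.008434 + 0.02406i)|1⟩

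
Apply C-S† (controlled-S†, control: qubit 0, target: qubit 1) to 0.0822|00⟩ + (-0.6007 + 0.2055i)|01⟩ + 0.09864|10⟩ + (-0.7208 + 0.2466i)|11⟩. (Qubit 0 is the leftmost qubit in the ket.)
0.0822|00⟩ + (-0.6007 + 0.2055i)|01⟩ + 0.09864|10⟩ + (0.2466 + 0.7208i)|11⟩

C-S† leaves the control-|0⟩ kets |00⟩, |01⟩ unchanged and applies S† to qubit 1 on the control-|1⟩ pair (|10⟩, |11⟩).
S† = [[1, 0], [0, -i]].
With a = amp(|10⟩) = 0.09864 and b = amp(|11⟩) = (-0.7208 + 0.2466i):
new amp(|10⟩) = (1)·a = 0.09864
new amp(|11⟩) = (-i)·b = (0.2466 + 0.7208i)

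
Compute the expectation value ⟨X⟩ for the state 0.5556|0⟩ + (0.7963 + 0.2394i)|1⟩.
0.8848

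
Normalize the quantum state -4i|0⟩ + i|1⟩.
-0.9701i|0⟩ + 0.2425i|1⟩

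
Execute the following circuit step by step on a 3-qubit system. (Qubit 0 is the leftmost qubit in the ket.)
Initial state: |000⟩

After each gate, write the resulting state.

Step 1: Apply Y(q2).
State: i|001⟩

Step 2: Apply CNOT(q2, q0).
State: i|101⟩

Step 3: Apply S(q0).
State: -|101⟩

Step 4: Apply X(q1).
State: -|111⟩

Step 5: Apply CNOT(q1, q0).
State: -|011⟩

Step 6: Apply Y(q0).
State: -i|111⟩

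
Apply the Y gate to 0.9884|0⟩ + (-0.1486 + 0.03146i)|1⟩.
(0.03146 + 0.1486i)|0⟩ + 0.9884i|1⟩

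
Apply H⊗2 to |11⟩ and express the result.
1/2|00⟩ - 1/2|01⟩ - 1/2|10⟩ + 1/2|11⟩

H⊗2 gives amp(|y⟩) = (1/2) Σ_x (−1)^(x·y) amp(|x⟩), where x·y is the number of positions in which both x and y have a 1.
|00⟩: (1)/2 = 1/2
|01⟩: (-1)/2 = -1/2
|10⟩: (-1)/2 = -1/2
|11⟩: (1)/2 = 1/2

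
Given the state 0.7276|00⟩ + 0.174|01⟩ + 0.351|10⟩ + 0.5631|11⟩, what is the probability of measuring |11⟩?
0.3171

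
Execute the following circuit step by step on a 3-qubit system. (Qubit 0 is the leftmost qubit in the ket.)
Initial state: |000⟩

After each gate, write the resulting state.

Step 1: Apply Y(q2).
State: i|001⟩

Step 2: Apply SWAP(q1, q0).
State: i|001⟩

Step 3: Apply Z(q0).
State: i|001⟩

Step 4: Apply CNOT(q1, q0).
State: i|001⟩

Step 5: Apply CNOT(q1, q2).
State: i|001⟩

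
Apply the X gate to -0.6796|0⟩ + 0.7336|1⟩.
0.7336|0⟩ - 0.6796|1⟩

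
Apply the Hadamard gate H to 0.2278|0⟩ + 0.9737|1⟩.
0.8496|0⟩ - 0.5274|1⟩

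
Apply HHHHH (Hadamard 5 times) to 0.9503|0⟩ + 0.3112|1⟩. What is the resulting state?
0.892|0⟩ + 0.4519|1⟩

H² = I, so H^5 = H: a single Hadamard. With (a, b) = (0.9503, 0.3112), H gives ((a + b)/√2, (a − b)/√2) = (0.892, 0.4519).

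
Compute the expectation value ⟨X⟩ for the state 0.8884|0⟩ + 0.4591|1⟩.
0.8157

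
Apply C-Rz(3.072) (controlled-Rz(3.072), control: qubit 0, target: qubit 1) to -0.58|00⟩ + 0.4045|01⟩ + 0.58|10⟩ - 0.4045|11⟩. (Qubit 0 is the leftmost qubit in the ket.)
-0.58|00⟩ + 0.4045|01⟩ + (0.02018 - 0.5796i)|10⟩ + (-0.01407 - 0.4043i)|11⟩

C-Rz(3.072) leaves the control-|0⟩ kets |00⟩, |01⟩ unchanged and applies Rz(3.072) to qubit 1 on the control-|1⟩ pair (|10⟩, |11⟩).
Rz(3.072) = [[e^(−iθ/2), 0], [0, e^(iθ/2)]] with e^(±iθ/2) = cos(θ/2) ± i·sin(θ/2); θ = 3.072, cos(θ/2) ≈ 0.0347893, sin(θ/2) ≈ 0.999395.
With a = amp(|10⟩) = 0.58 and b = amp(|11⟩) = -0.4045:
new amp(|10⟩) = (0.0347893 - 0.999395i)·a = (0.02018 - 0.5796i)
new amp(|11⟩) = (0.0347893 + 0.999395i)·b = (-0.01407 - 0.4043i)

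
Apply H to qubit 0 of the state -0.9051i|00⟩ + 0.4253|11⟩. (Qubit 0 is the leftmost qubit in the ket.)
-0.64i|00⟩ + 0.3007|01⟩ - 0.64i|10⟩ - 0.3007|11⟩

H on qubit 0 mixes each pair of kets that differ only in qubit 0: amplitudes (a, b) of (|…0…⟩, |…1…⟩) become ((a + b)/√2, (a − b)/√2). Kets absent from the input have amplitude 0.
(|00⟩, |10⟩): (a, b) = (-0.9051i, 0) → (-0.64i, -0.64i)
(|01⟩, |11⟩): (a, b) = (0, 0.4253) → (0.3007, -0.3007)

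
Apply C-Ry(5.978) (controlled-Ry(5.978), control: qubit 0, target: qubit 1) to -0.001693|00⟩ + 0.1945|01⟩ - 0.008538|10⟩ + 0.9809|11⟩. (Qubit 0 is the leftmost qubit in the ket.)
-0.001693|00⟩ + 0.1945|01⟩ - 0.1407|10⟩ - 0.9708|11⟩

C-Ry(5.978) leaves the control-|0⟩ kets |00⟩, |01⟩ unchanged and applies Ry(5.978) to qubit 1 on the control-|1⟩ pair (|10⟩, |11⟩).
Ry(5.978) = [[cos(θ/2), −sin(θ/2)], [sin(θ/2), cos(θ/2)]]; θ = 5.978, cos(θ/2) ≈ -0.98838, sin(θ/2) ≈ 0.152001.
With a = amp(|10⟩) = -0.008538 and b = amp(|11⟩) = 0.9809:
new amp(|10⟩) = (-0.98838)·a + (-0.152001)·b = -0.1407
new amp(|11⟩) = (0.152001)·a + (-0.98838)·b = -0.9708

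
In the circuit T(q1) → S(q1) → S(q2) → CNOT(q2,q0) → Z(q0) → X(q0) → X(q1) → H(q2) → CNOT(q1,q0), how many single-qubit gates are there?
7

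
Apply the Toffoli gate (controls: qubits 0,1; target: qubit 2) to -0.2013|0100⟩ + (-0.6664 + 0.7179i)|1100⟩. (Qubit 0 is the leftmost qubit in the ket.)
-0.2013|0100⟩ + (-0.6664 + 0.7179i)|1110⟩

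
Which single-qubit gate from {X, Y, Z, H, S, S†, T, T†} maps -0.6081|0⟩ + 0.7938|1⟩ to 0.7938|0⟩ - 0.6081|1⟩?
X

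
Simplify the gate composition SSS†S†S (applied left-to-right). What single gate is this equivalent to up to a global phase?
S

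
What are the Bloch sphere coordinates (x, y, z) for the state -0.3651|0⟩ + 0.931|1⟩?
(-0.6798, 0, -0.7335)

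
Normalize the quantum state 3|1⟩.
|1⟩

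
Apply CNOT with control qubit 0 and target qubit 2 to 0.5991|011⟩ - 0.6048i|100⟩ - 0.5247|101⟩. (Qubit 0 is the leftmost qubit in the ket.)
0.5991|011⟩ - 0.5247|100⟩ - 0.6048i|101⟩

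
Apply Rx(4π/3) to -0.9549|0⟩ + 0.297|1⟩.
(0.4775 - 0.2572i)|0⟩ + (-0.1485 + 0.827i)|1⟩

Rx(4π/3) = [[cos(θ/2), −i·sin(θ/2)], [−i·sin(θ/2), cos(θ/2)]]; θ = 4π/3, cos(θ/2) ≈ -0.5, sin(θ/2) ≈ 0.866025.
With a = amp(|0⟩) = -0.9549 and b = amp(|1⟩) = 0.297:
new amp(|0⟩) = (-0.5)·a + (-0.866025i)·b = (0.4775 - 0.2572i)
new amp(|1⟩) = (-0.866025i)·a + (-0.5)·b = (-0.1485 + 0.827i)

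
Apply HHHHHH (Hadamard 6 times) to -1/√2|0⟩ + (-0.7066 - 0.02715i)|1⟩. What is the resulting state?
-1/√2|0⟩ + (-0.7066 - 0.02715i)|1⟩

H² = I, so an even number of Hadamards cancels: H^6 = I and the state is unchanged.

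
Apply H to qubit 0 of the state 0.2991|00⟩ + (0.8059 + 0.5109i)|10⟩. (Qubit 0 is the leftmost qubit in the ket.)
(0.7814 + 0.3613i)|00⟩ + (-0.3584 - 0.3613i)|10⟩

H on qubit 0 mixes each pair of kets that differ only in qubit 0: amplitudes (a, b) of (|…0…⟩, |…1…⟩) become ((a + b)/√2, (a − b)/√2). Kets absent from the input have amplitude 0.
(|00⟩, |10⟩): (a, b) = (0.2991, (0.8059 + 0.5109i)) → ((0.7814 + 0.3613i), (-0.3584 - 0.3613i))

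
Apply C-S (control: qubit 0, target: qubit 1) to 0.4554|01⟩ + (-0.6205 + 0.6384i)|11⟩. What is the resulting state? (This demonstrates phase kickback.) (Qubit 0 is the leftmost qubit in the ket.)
0.4554|01⟩ + (-0.6384 - 0.6205i)|11⟩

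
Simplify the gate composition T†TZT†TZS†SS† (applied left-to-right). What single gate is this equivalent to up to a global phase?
S†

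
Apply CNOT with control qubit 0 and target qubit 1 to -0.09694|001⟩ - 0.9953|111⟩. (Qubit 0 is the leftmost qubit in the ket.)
-0.09694|001⟩ - 0.9953|101⟩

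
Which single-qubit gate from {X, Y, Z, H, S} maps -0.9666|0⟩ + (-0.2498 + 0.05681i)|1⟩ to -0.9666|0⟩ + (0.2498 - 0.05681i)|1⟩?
Z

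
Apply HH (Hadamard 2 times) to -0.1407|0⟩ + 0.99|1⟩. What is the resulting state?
-0.1407|0⟩ + 0.99|1⟩

H² = I, so an even number of Hadamards cancels: H^2 = I and the state is unchanged.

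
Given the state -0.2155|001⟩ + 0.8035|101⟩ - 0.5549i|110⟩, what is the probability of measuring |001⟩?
0.04644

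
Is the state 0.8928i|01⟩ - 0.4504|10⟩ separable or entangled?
Entangled

Writing the state as a|00⟩ + b|01⟩ + c|10⟩ + d|11⟩, it is a product state iff ad − bc = 0.
Here (a, b, c, d) = (0, 0.8928i, -0.4504, 0): ad − bc = (0)(0) − (0.8928i)(-0.4504) = 0.4021i ≠ 0, so the state is entangled.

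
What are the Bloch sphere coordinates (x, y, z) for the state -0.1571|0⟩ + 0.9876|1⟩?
(-0.3103, 0, -0.9507)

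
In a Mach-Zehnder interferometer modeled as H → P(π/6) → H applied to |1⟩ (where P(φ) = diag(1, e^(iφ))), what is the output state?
(0.06699 - 0.25i)|0⟩ + (0.933 + 0.25i)|1⟩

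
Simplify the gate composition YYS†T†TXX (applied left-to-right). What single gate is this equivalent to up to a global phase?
S†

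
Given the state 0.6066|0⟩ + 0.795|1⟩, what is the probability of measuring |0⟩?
0.368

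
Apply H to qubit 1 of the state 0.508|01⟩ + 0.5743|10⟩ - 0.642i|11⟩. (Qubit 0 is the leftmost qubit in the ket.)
0.3592|00⟩ - 0.3592|01⟩ + (0.4061 - 0.454i)|10⟩ + (0.4061 + 0.454i)|11⟩

H on qubit 1 mixes each pair of kets that differ only in qubit 1: amplitudes (a, b) of (|…0…⟩, |…1…⟩) become ((a + b)/√2, (a − b)/√2). Kets absent from the input have amplitude 0.
(|00⟩, |01⟩): (a, b) = (0, 0.508) → (0.3592, -0.3592)
(|10⟩, |11⟩): (a, b) = (0.5743, -0.642i) → ((0.4061 - 0.454i), (0.4061 + 0.454i))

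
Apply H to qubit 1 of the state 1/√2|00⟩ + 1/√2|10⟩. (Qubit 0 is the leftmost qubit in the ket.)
1/2|00⟩ + 1/2|01⟩ + 1/2|10⟩ + 1/2|11⟩

H on qubit 1 mixes each pair of kets that differ only in qubit 1: amplitudes (a, b) of (|…0…⟩, |…1…⟩) become ((a + b)/√2, (a − b)/√2). Kets absent from the input have amplitude 0.
(|00⟩, |01⟩): (a, b) = (1/√2, 0) → (1/2, 1/2)
(|10⟩, |11⟩): (a, b) = (1/√2, 0) → (1/2, 1/2)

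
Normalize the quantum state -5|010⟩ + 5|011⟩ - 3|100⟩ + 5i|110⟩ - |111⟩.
-0.5423|010⟩ + 0.5423|011⟩ - 0.3254|100⟩ + 0.5423i|110⟩ - 0.1085|111⟩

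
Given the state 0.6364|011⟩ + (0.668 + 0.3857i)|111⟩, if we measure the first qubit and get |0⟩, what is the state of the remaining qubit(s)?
|11⟩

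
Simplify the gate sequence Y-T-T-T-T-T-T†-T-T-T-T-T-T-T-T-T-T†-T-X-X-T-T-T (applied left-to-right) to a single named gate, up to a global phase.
Y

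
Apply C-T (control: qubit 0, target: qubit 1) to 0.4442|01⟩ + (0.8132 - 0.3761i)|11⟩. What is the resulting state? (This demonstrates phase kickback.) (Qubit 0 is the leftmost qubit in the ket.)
0.4442|01⟩ + (0.841 + 0.3091i)|11⟩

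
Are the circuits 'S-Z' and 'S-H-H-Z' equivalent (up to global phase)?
Yes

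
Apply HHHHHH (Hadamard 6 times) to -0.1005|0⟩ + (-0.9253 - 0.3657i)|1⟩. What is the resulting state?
-0.1005|0⟩ + (-0.9253 - 0.3657i)|1⟩

H² = I, so an even number of Hadamards cancels: H^6 = I and the state is unchanged.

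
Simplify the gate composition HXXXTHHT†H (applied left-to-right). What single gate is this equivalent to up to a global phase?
Z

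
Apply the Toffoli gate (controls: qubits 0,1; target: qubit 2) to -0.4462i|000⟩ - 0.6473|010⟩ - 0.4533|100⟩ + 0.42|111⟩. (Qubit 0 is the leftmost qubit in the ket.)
-0.4462i|000⟩ - 0.6473|010⟩ - 0.4533|100⟩ + 0.42|110⟩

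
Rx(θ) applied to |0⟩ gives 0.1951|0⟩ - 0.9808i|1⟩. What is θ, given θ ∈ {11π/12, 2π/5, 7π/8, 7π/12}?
7π/8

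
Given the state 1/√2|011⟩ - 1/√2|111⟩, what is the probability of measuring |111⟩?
1/2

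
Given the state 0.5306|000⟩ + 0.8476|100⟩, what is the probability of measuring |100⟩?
0.7184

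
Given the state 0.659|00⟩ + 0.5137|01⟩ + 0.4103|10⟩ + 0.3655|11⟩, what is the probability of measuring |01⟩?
0.2639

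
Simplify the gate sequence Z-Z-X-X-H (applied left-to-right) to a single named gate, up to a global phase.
H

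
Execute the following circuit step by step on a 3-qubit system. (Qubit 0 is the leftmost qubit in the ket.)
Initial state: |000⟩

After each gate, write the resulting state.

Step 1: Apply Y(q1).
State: i|010⟩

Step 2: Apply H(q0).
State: (1/√2)i|010⟩ + (1/√2)i|110⟩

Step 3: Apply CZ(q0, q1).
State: (1/√2)i|010⟩ - (1/√2)i|110⟩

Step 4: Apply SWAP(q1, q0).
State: (1/√2)i|100⟩ - (1/√2)i|110⟩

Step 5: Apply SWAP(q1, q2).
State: (1/√2)i|100⟩ - (1/√2)i|101⟩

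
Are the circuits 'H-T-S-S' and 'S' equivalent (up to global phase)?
No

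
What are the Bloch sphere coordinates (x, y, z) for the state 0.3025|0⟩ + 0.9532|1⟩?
(0.5767, 0, -0.8171)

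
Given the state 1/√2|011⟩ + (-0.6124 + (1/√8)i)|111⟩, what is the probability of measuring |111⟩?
0.5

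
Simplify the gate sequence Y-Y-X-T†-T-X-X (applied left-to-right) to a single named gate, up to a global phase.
X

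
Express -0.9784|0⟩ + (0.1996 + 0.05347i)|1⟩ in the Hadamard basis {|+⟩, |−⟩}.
(-0.5507 + 0.03781i)|+⟩ + (-0.833 - 0.03781i)|−⟩

With |ψ⟩ = α|0⟩ + β|1⟩, the Hadamard-basis coefficients are ⟨+|ψ⟩ = (α + β)/√2 and ⟨−|ψ⟩ = (α − β)/√2.
Here α = -0.9784, β = (0.1996 + 0.05347i): (α + β)/√2 = (-0.5507 + 0.03781i), (α − β)/√2 = (-0.833 - 0.03781i).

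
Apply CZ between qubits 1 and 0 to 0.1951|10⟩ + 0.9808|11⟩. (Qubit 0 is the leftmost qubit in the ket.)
0.1951|10⟩ - 0.9808|11⟩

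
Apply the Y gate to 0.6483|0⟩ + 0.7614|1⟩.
-0.7614i|0⟩ + 0.6483i|1⟩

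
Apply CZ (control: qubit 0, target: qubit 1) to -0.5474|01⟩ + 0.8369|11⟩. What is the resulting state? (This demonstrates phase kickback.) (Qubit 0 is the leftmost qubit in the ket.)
-0.5474|01⟩ - 0.8369|11⟩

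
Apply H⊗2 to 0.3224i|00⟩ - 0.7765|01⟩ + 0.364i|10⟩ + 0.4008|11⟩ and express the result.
(-0.1879 + 0.3432i)|00⟩ + (0.1879 + 0.3432i)|01⟩ + (-0.5887 - 0.0208i)|10⟩ + (0.5887 - 0.0208i)|11⟩

H⊗2 gives amp(|y⟩) = (1/2) Σ_x (−1)^(x·y) amp(|x⟩), where x·y is the number of positions in which both x and y have a 1.
|00⟩: (0.3224i - 0.7765 + 0.364i + 0.4008)/2 = (-0.1879 + 0.3432i)
|01⟩: (0.3224i + 0.7765 + 0.364i - 0.4008)/2 = (0.1879 + 0.3432i)
|10⟩: (0.3224i - 0.7765 - 0.364i - 0.4008)/2 = (-0.5887 - 0.0208i)
|11⟩: (0.3224i + 0.7765 - 0.364i + 0.4008)/2 = (0.5887 - 0.0208i)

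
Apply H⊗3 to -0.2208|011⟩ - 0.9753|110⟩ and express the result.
-0.4229|000⟩ - 0.2668|001⟩ + 0.4229|010⟩ + 0.2668|011⟩ + 0.2668|100⟩ + 0.4229|101⟩ - 0.2668|110⟩ - 0.4229|111⟩

H⊗3 gives amp(|y⟩) = (1/2√2) Σ_x (−1)^(x·y) amp(|x⟩), where x·y is the number of positions in which both x and y have a 1.
|000⟩: (-0.2208 - 0.9753)/(2√2) = -0.4229
|001⟩: (0.2208 - 0.9753)/(2√2) = -0.2668
|010⟩: (0.2208 + 0.9753)/(2√2) = 0.4229
|011⟩: (-0.2208 + 0.9753)/(2√2) = 0.2668
|100⟩: (-0.2208 + 0.9753)/(2√2) = 0.2668
|101⟩: (0.2208 + 0.9753)/(2√2) = 0.4229
|110⟩: (0.2208 - 0.9753)/(2√2) = -0.2668
|111⟩: (-0.2208 - 0.9753)/(2√2) = -0.4229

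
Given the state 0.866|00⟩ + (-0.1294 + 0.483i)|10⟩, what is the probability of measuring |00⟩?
0.75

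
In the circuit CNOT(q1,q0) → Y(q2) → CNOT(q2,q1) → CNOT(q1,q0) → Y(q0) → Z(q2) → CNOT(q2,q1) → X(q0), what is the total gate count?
8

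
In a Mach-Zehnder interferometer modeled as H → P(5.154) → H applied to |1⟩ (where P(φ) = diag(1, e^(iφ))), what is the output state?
(0.2863 + 0.452i)|0⟩ + (0.7137 - 0.452i)|1⟩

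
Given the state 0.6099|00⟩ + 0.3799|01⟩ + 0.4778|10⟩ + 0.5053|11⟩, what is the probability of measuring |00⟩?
0.372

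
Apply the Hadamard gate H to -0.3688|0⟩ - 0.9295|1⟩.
-0.918|0⟩ + 0.3965|1⟩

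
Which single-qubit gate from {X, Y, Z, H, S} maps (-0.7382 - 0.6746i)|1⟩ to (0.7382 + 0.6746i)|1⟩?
Z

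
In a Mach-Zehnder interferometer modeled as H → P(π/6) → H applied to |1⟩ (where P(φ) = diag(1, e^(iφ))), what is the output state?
(0.06699 - 0.25i)|0⟩ + (0.933 + 0.25i)|1⟩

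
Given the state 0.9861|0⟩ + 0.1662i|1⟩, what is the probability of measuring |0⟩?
0.9724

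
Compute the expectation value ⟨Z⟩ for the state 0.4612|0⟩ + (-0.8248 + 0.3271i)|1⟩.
-0.5746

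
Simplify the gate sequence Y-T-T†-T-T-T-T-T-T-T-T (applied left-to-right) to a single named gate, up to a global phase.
Y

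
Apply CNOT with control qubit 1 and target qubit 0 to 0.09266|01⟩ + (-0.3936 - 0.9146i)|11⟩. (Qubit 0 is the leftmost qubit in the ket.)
(-0.3936 - 0.9146i)|01⟩ + 0.09266|11⟩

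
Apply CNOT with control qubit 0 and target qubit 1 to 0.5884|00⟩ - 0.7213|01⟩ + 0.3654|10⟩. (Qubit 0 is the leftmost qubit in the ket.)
0.5884|00⟩ - 0.7213|01⟩ + 0.3654|11⟩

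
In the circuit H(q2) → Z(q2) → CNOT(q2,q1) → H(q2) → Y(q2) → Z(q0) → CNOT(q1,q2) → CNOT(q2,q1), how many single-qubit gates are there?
5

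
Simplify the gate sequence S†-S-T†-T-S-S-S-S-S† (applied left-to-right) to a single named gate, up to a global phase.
S†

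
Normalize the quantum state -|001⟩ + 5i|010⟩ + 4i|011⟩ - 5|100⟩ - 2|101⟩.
-0.1187|001⟩ + 0.5934i|010⟩ + 0.4747i|011⟩ - 0.5934|100⟩ - 0.2374|101⟩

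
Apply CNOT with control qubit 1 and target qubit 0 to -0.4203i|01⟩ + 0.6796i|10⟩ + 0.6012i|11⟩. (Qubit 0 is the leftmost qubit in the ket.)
0.6012i|01⟩ + 0.6796i|10⟩ - 0.4203i|11⟩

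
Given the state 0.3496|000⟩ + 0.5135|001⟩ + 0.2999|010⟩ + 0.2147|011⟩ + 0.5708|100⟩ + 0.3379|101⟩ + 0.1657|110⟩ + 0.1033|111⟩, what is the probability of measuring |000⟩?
0.1222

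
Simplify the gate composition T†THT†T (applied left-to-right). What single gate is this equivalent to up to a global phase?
H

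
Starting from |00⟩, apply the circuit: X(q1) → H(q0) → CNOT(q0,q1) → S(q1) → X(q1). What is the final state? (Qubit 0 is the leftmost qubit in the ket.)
(1/√2)i|00⟩ + 1/√2|11⟩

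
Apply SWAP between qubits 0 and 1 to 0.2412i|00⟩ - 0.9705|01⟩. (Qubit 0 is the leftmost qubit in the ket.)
0.2412i|00⟩ - 0.9705|10⟩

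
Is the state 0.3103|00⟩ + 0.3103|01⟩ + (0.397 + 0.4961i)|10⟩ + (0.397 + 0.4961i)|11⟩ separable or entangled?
Separable

Writing the state as a|00⟩ + b|01⟩ + c|10⟩ + d|11⟩, it is a product state iff ad − bc = 0.
Here (a, b, c, d) = (0.3103, 0.3103, (0.397 + 0.4961i), (0.397 + 0.4961i)): ad − bc = (0.3103)(0.397 + 0.4961i) − (0.3103)(0.397 + 0.4961i) = 0, so the state is separable.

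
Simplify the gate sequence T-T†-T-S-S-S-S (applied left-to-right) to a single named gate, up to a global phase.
T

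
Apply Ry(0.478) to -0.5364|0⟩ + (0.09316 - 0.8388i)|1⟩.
(-0.5432 + 0.1986i)|0⟩ + (-0.03647 - 0.815i)|1⟩

Ry(0.478) = [[cos(θ/2), −sin(θ/2)], [sin(θ/2), cos(θ/2)]]; θ = 0.478, cos(θ/2) ≈ 0.971575, sin(θ/2) ≈ 0.236731.
With a = amp(|0⟩) = -0.5364 and b = amp(|1⟩) = (0.09316 - 0.8388i):
new amp(|0⟩) = (0.971575)·a + (-0.236731)·b = (-0.5432 + 0.1986i)
new amp(|1⟩) = (0.236731)·a + (0.971575)·b = (-0.03647 - 0.815i)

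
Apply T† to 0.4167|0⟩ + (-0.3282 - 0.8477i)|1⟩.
0.4167|0⟩ + (-0.8315 - 0.3673i)|1⟩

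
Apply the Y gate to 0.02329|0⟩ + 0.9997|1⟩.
-0.9997i|0⟩ + 0.02329i|1⟩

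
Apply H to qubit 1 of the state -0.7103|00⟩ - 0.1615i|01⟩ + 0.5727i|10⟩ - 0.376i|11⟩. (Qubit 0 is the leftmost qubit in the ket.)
(-0.5023 - 0.1142i)|00⟩ + (-0.5023 + 0.1142i)|01⟩ + 0.1391i|10⟩ + 0.6708i|11⟩

H on qubit 1 mixes each pair of kets that differ only in qubit 1: amplitudes (a, b) of (|…0…⟩, |…1…⟩) become ((a + b)/√2, (a − b)/√2). Kets absent from the input have amplitude 0.
(|00⟩, |01⟩): (a, b) = (-0.7103, -0.1615i) → ((-0.5023 - 0.1142i), (-0.5023 + 0.1142i))
(|10⟩, |11⟩): (a, b) = (0.5727i, -0.376i) → (0.1391i, 0.6708i)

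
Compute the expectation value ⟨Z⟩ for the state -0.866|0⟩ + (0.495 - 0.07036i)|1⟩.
0.5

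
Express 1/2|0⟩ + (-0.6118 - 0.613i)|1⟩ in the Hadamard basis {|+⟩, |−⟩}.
(-0.07905 - 0.4335i)|+⟩ + (0.7862 + 0.4335i)|−⟩

With |ψ⟩ = α|0⟩ + β|1⟩, the Hadamard-basis coefficients are ⟨+|ψ⟩ = (α + β)/√2 and ⟨−|ψ⟩ = (α − β)/√2.
Here α = 1/2, β = (-0.6118 - 0.613i): (α + β)/√2 = (-0.07905 - 0.4335i), (α − β)/√2 = (0.7862 + 0.4335i).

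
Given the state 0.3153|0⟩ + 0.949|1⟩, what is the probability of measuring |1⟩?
0.9006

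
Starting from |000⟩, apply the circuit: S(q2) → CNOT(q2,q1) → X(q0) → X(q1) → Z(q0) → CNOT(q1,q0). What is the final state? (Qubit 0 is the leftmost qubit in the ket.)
-|010⟩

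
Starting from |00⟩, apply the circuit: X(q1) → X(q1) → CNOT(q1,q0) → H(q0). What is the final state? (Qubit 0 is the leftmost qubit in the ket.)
1/√2|00⟩ + 1/√2|10⟩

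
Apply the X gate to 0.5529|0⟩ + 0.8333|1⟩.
0.8333|0⟩ + 0.5529|1⟩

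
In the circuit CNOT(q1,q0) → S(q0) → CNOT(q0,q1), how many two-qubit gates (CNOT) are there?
2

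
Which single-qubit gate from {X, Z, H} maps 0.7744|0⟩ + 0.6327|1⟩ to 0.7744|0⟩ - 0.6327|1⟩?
Z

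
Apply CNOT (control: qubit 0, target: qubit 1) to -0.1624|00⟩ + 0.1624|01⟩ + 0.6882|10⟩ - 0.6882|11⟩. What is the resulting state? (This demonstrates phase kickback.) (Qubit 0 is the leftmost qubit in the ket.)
-0.1624|00⟩ + 0.1624|01⟩ - 0.6882|10⟩ + 0.6882|11⟩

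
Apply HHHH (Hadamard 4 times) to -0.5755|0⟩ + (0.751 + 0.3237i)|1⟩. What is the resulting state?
-0.5755|0⟩ + (0.751 + 0.3237i)|1⟩

H² = I, so an even number of Hadamards cancels: H^4 = I and the state is unchanged.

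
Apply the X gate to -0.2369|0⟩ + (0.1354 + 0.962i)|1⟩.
(0.1354 + 0.962i)|0⟩ - 0.2369|1⟩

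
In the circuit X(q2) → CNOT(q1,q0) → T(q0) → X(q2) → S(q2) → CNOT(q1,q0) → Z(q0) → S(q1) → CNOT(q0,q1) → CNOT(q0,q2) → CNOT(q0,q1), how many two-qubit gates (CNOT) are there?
5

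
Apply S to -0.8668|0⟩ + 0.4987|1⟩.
-0.8668|0⟩ + 0.4987i|1⟩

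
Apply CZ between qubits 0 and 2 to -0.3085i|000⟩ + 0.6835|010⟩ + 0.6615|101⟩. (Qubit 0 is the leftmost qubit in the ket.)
-0.3085i|000⟩ + 0.6835|010⟩ - 0.6615|101⟩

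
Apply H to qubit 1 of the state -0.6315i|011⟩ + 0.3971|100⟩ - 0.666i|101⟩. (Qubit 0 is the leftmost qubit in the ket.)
-0.4465i|001⟩ + 0.4465i|011⟩ + 0.2808|100⟩ - 0.4709i|101⟩ + 0.2808|110⟩ - 0.4709i|111⟩

H on qubit 1 mixes each pair of kets that differ only in qubit 1: amplitudes (a, b) of (|…0…⟩, |…1…⟩) become ((a + b)/√2, (a − b)/√2). Kets absent from the input have amplitude 0.
(|001⟩, |011⟩): (a, b) = (0, -0.6315i) → (-0.4465i, 0.4465i)
(|100⟩, |110⟩): (a, b) = (0.3971, 0) → (0.2808, 0.2808)
(|101⟩, |111⟩): (a, b) = (-0.666i, 0) → (-0.4709i, -0.4709i)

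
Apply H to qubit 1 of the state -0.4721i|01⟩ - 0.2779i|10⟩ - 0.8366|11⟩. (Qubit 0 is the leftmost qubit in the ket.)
-0.3338i|00⟩ + 0.3338i|01⟩ + (-0.5916 - 0.1965i)|10⟩ + (0.5916 - 0.1965i)|11⟩

H on qubit 1 mixes each pair of kets that differ only in qubit 1: amplitudes (a, b) of (|…0…⟩, |…1…⟩) become ((a + b)/√2, (a − b)/√2). Kets absent from the input have amplitude 0.
(|00⟩, |01⟩): (a, b) = (0, -0.4721i) → (-0.3338i, 0.3338i)
(|10⟩, |11⟩): (a, b) = (-0.2779i, -0.8366) → ((-0.5916 - 0.1965i), (0.5916 - 0.1965i))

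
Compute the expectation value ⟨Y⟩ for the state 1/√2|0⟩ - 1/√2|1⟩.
0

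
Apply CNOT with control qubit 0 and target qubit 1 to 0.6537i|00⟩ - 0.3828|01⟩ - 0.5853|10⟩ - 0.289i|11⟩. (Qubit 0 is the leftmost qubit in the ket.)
0.6537i|00⟩ - 0.3828|01⟩ - 0.289i|10⟩ - 0.5853|11⟩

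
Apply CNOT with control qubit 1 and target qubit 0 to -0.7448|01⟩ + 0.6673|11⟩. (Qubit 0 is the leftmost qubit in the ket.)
0.6673|01⟩ - 0.7448|11⟩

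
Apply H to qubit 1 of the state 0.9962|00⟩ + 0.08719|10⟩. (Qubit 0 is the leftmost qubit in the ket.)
0.7044|00⟩ + 0.7044|01⟩ + 0.06165|10⟩ + 0.06165|11⟩

H on qubit 1 mixes each pair of kets that differ only in qubit 1: amplitudes (a, b) of (|…0…⟩, |…1…⟩) become ((a + b)/√2, (a − b)/√2). Kets absent from the input have amplitude 0.
(|00⟩, |01⟩): (a, b) = (0.9962, 0) → (0.7044, 0.7044)
(|10⟩, |11⟩): (a, b) = (0.08719, 0) → (0.06165, 0.06165)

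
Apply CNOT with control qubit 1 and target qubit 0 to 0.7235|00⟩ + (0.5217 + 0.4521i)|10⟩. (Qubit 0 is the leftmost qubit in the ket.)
0.7235|00⟩ + (0.5217 + 0.4521i)|10⟩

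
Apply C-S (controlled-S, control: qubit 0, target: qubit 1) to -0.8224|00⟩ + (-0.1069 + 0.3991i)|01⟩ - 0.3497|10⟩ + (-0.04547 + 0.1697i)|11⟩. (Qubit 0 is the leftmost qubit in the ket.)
-0.8224|00⟩ + (-0.1069 + 0.3991i)|01⟩ - 0.3497|10⟩ + (-0.1697 - 0.04547i)|11⟩

C-S leaves the control-|0⟩ kets |00⟩, |01⟩ unchanged and applies S to qubit 1 on the control-|1⟩ pair (|10⟩, |11⟩).
S = [[1, 0], [0, i]].
With a = amp(|10⟩) = -0.3497 and b = amp(|11⟩) = (-0.04547 + 0.1697i):
new amp(|10⟩) = (1)·a = -0.3497
new amp(|11⟩) = (i)·b = (-0.1697 - 0.04547i)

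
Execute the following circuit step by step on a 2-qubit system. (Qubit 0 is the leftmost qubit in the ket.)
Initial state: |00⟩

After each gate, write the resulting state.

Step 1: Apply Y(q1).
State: i|01⟩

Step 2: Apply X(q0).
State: i|11⟩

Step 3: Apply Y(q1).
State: |10⟩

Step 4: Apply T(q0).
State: (1/√2 + (1/√2)i)|10⟩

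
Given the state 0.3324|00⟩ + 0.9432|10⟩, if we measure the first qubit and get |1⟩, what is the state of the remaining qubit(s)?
|0⟩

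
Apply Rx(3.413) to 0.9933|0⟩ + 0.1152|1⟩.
(-0.1344 - 0.1141i)|0⟩ + (-0.01559 - 0.9842i)|1⟩

Rx(3.413) = [[cos(θ/2), −i·sin(θ/2)], [−i·sin(θ/2), cos(θ/2)]]; θ = 3.413, cos(θ/2) ≈ -0.135288, sin(θ/2) ≈ 0.990806.
With a = amp(|0⟩) = 0.9933 and b = amp(|1⟩) = 0.1152:
new amp(|0⟩) = (-0.135288)·a + (-0.990806i)·b = (-0.1344 - 0.1141i)
new amp(|1⟩) = (-0.990806i)·a + (-0.135288)·b = (-0.01559 - 0.9842i)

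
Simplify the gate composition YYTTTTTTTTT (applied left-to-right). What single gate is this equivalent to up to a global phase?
T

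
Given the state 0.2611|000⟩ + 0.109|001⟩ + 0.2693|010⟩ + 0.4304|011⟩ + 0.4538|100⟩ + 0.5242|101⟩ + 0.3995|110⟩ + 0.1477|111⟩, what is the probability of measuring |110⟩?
0.1596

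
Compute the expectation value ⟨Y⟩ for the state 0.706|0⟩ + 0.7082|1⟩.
0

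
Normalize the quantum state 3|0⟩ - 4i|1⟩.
0.6|0⟩ - 0.8i|1⟩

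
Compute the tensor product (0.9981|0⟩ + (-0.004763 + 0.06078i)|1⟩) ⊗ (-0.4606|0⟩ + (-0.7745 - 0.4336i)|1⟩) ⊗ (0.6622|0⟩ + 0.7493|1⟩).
-0.3044|000⟩ - 0.3445|001⟩ + (-0.5119 - 0.2866i)|010⟩ + (-0.5792 - 0.3243i)|011⟩ + (0.001453 - 0.01854i)|100⟩ + (0.001644 - 0.02098i)|101⟩ + (0.01989 - 0.0298i)|110⟩ + (0.02251 - 0.03373i)|111⟩

amp(|b₁b₂…⟩) = product of the factor amplitudes for bits b₁, b₂, …; only kets whose every factor amplitude is nonzero survive.
|000⟩: (0.9981)(-0.4606)(0.6622) = -0.3044
|001⟩: (0.9981)(-0.4606)(0.7493) = -0.3445
|010⟩: (0.9981)(-0.7745 - 0.4336i)(0.6622) = (-0.5119 - 0.2866i)
|011⟩: (0.9981)(-0.7745 - 0.4336i)(0.7493) = (-0.5792 - 0.3243i)
|100⟩: (-0.004763 + 0.06078i)(-0.4606)(0.6622) = (0.001453 - 0.01854i)
|101⟩: (-0.004763 + 0.06078i)(-0.4606)(0.7493) = (0.001644 - 0.02098i)
|110⟩: (-0.004763 + 0.06078i)(-0.7745 - 0.4336i)(0.6622) = (0.01989 - 0.0298i)
|111⟩: (-0.004763 + 0.06078i)(-0.7745 - 0.4336i)(0.7493) = (0.02251 - 0.03373i)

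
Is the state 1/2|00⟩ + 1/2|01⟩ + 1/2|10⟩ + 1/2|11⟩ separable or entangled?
Separable

Writing the state as a|00⟩ + b|01⟩ + c|10⟩ + d|11⟩, it is a product state iff ad − bc = 0.
Here (a, b, c, d) = (1/2, 1/2, 1/2, 1/2): ad − bc = (1/2)(1/2) − (1/2)(1/2) = 0, so the state is separable.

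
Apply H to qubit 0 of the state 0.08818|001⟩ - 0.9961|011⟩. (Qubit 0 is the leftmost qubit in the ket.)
0.06235|001⟩ - 0.7043|011⟩ + 0.06235|101⟩ - 0.7043|111⟩

H on qubit 0 mixes each pair of kets that differ only in qubit 0: amplitudes (a, b) of (|…0…⟩, |…1…⟩) become ((a + b)/√2, (a − b)/√2). Kets absent from the input have amplitude 0.
(|001⟩, |101⟩): (a, b) = (0.08818, 0) → (0.06235, 0.06235)
(|011⟩, |111⟩): (a, b) = (-0.9961, 0) → (-0.7043, -0.7043)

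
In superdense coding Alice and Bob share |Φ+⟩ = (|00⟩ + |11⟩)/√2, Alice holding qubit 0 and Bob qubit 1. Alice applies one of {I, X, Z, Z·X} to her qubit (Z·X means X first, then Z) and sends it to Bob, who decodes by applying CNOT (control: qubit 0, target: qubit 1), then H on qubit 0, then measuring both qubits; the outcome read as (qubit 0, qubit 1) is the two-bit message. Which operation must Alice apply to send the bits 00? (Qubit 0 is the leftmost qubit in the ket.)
I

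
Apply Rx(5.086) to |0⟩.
-0.8261|0⟩ - 0.5635i|1⟩

Rx(5.086) = [[cos(θ/2), −i·sin(θ/2)], [−i·sin(θ/2), cos(θ/2)]]; θ = 5.086, cos(θ/2) ≈ -0.826129, sin(θ/2) ≈ 0.56348.
With a = amp(|0⟩) = 1 and b = amp(|1⟩) = 0:
new amp(|0⟩) = (-0.826129)·a + (-0.56348i)·b = -0.8261
new amp(|1⟩) = (-0.56348i)·a + (-0.826129)·b = -0.5635i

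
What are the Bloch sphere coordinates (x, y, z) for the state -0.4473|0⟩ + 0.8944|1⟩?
(-0.8001, 0, -0.5999)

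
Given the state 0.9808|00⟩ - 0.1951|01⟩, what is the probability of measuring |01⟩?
0.03806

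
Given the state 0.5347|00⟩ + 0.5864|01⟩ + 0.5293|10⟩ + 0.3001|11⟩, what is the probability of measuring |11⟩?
0.09006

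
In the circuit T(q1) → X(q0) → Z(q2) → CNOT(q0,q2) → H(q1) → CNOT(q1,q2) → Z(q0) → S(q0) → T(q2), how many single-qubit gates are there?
7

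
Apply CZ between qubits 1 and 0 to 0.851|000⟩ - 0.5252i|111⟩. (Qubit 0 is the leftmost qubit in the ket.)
0.851|000⟩ + 0.5252i|111⟩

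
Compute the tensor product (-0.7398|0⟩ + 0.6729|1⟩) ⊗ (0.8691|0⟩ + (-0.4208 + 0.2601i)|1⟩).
-0.643|00⟩ + (0.3113 - 0.1924i)|01⟩ + 0.5848|10⟩ + (-0.2832 + 0.175i)|11⟩

amp(|b₁b₂…⟩) = product of the factor amplitudes for bits b₁, b₂, …; only kets whose every factor amplitude is nonzero survive.
|00⟩: (-0.7398)(0.8691) = -0.643
|01⟩: (-0.7398)(-0.4208 + 0.2601i) = (0.3113 - 0.1924i)
|10⟩: (0.6729)(0.8691) = 0.5848
|11⟩: (0.6729)(-0.4208 + 0.2601i) = (-0.2832 + 0.175i)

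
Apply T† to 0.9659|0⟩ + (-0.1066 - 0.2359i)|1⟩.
0.9659|0⟩ + (-0.2422 - 0.09143i)|1⟩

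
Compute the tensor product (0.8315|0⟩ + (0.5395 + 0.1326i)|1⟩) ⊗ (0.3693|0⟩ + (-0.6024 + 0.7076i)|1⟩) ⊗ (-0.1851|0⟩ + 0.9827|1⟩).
-0.05684|000⟩ + 0.3018|001⟩ + (0.09272 - 0.1089i)|010⟩ + (-0.4922 + 0.5782i)|011⟩ + (-0.03688 - 0.009064i)|100⟩ + (0.1958 + 0.04812i)|101⟩ + (0.07752 - 0.05588i)|110⟩ + (-0.4116 + 0.2966i)|111⟩

amp(|b₁b₂…⟩) = product of the factor amplitudes for bits b₁, b₂, …; only kets whose every factor amplitude is nonzero survive.
|000⟩: (0.8315)(0.3693)(-0.1851) = -0.05684
|001⟩: (0.8315)(0.3693)(0.9827) = 0.3018
|010⟩: (0.8315)(-0.6024 + 0.7076i)(-0.1851) = (0.09272 - 0.1089i)
|011⟩: (0.8315)(-0.6024 + 0.7076i)(0.9827) = (-0.4922 + 0.5782i)
|100⟩: (0.5395 + 0.1326i)(0.3693)(-0.1851) = (-0.03688 - 0.009064i)
|101⟩: (0.5395 + 0.1326i)(0.3693)(0.9827) = (0.1958 + 0.04812i)
|110⟩: (0.5395 + 0.1326i)(-0.6024 + 0.7076i)(-0.1851) = (0.07752 - 0.05588i)
|111⟩: (0.5395 + 0.1326i)(-0.6024 + 0.7076i)(0.9827) = (-0.4116 + 0.2966i)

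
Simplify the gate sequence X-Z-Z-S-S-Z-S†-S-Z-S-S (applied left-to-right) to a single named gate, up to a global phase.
X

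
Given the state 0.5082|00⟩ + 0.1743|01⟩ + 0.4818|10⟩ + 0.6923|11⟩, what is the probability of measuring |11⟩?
0.4793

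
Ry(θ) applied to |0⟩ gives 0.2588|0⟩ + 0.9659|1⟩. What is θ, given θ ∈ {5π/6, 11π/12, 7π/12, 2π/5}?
5π/6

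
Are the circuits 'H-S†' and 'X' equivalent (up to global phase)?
No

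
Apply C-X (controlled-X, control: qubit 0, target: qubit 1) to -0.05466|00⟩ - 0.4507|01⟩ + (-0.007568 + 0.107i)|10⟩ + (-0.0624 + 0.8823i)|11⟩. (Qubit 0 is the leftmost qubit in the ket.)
-0.05466|00⟩ - 0.4507|01⟩ + (-0.0624 + 0.8823i)|10⟩ + (-0.007568 + 0.107i)|11⟩

C-X leaves the control-|0⟩ kets |00⟩, |01⟩ unchanged and applies X to qubit 1 on the control-|1⟩ pair (|10⟩, |11⟩).
X = [[0, 1], [1, 0]].
With a = amp(|10⟩) = (-0.007568 + 0.107i) and b = amp(|11⟩) = (-0.0624 + 0.8823i):
new amp(|10⟩) = (1)·b = (-0.0624 + 0.8823i)
new amp(|11⟩) = (1)·a = (-0.007568 + 0.107i)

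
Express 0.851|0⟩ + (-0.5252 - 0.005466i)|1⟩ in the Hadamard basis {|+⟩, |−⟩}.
(0.2304 - 0.003865i)|+⟩ + (0.9731 + 0.003865i)|−⟩

With |ψ⟩ = α|0⟩ + β|1⟩, the Hadamard-basis coefficients are ⟨+|ψ⟩ = (α + β)/√2 and ⟨−|ψ⟩ = (α − β)/√2.
Here α = 0.851, β = (-0.5252 - 0.005466i): (α + β)/√2 = (0.2304 - 0.003865i), (α − β)/√2 = (0.9731 + 0.003865i).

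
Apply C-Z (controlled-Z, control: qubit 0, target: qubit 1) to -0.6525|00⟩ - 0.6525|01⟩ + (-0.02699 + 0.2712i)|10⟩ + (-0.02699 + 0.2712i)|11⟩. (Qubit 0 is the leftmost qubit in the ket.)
-0.6525|00⟩ - 0.6525|01⟩ + (-0.02699 + 0.2712i)|10⟩ + (0.02699 - 0.2712i)|11⟩

C-Z leaves the control-|0⟩ kets |00⟩, |01⟩ unchanged and applies Z to qubit 1 on the control-|1⟩ pair (|10⟩, |11⟩).
Z = [[1, 0], [0, -1]].
With a = amp(|10⟩) = (-0.02699 + 0.2712i) and b = amp(|11⟩) = (-0.02699 + 0.2712i):
new amp(|10⟩) = (1)·a = (-0.02699 + 0.2712i)
new amp(|11⟩) = (-1)·b = (0.02699 - 0.2712i)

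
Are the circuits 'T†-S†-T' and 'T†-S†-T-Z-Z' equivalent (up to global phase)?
Yes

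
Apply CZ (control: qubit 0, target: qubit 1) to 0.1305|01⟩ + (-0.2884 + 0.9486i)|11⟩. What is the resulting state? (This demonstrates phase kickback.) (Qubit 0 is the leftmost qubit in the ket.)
0.1305|01⟩ + (0.2884 - 0.9486i)|11⟩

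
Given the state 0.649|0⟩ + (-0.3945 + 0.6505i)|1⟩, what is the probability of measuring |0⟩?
0.4212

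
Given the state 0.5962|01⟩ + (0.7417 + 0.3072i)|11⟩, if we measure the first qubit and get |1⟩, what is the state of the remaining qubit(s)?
(0.9239 + 0.3827i)|1⟩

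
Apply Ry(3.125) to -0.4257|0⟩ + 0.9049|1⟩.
-0.9084|0⟩ - 0.4182|1⟩

Ry(3.125) = [[cos(θ/2), −sin(θ/2)], [sin(θ/2), cos(θ/2)]]; θ = 3.125, cos(θ/2) ≈ 0.00829623, sin(θ/2) ≈ 0.999966.
With a = amp(|0⟩) = -0.4257 and b = amp(|1⟩) = 0.9049:
new amp(|0⟩) = (0.00829623)·a + (-0.999966)·b = -0.9084
new amp(|1⟩) = (0.999966)·a + (0.00829623)·b = -0.4182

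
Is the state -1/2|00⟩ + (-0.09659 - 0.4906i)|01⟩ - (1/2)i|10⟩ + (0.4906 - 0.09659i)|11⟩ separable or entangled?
Separable

Writing the state as a|00⟩ + b|01⟩ + c|10⟩ + d|11⟩, it is a product state iff ad − bc = 0.
Here (a, b, c, d) = (-1/2, (-0.09659 - 0.4906i), -(1/2)i, (0.4906 - 0.09659i)): ad − bc = (-1/2)(0.4906 - 0.09659i) − (-0.09659 - 0.4906i)(-(1/2)i) = 0, so the state is separable.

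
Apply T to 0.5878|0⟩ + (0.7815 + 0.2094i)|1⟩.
0.5878|0⟩ + (0.4045 + 0.7007i)|1⟩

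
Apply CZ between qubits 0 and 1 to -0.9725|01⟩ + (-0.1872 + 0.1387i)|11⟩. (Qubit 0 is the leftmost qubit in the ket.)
-0.9725|01⟩ + (0.1872 - 0.1387i)|11⟩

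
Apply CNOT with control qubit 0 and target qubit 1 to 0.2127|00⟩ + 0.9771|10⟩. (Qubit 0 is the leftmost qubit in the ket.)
0.2127|00⟩ + 0.9771|11⟩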